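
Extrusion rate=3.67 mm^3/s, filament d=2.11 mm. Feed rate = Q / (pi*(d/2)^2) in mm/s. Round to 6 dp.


A = pi*(2.11/2)^2 = 3.496671
v = 3.67 / 3.496671 = 1.04957 mm/s


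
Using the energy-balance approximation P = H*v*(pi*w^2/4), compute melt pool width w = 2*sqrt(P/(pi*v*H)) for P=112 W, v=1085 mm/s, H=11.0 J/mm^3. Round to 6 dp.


w = 2*sqrt(112/(pi*1085*11.0)) = 0.109308 mm


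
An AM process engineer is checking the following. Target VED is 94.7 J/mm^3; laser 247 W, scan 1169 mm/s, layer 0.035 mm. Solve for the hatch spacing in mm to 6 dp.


h = 247 / (94.7*1169*0.035) = 0.063748 mm


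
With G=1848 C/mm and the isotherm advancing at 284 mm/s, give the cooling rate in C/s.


CR = 1848 * 284 = 524832 C/s


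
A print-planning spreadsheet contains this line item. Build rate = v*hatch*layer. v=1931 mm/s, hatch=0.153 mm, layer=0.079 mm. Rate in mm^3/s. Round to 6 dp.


Rate = 1931 * 0.153 * 0.079 = 23.339997 mm^3/s


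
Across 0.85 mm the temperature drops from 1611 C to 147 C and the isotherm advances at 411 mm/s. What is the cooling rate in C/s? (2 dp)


G = (1611-147)/0.85 = 1722.35294118 C/mm
CR = 1722.35294118 * 411 = 707887.06 C/s


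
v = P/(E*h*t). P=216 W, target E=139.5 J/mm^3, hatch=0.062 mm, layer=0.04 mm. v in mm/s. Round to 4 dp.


v = 216 / (139.5*0.062*0.04) = 624.3496 mm/s


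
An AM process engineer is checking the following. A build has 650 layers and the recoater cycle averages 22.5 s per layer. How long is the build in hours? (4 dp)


t = 650 * 22.5 / 3600 = 4.0625 hrs


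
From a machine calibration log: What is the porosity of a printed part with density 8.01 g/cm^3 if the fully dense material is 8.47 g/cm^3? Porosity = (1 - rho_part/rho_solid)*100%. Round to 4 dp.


Porosity = (1-8.01/8.47)*100 = 5.4309 %


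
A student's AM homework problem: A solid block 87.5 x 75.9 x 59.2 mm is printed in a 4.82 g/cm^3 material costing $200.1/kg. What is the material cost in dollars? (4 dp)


V = 87.5 * 75.9 * 59.2 = 393162.0 mm^3 = 393.162 cm^3
Mass = 393.162 * 4.82 / 1000 = 1.89504084 kg
Cost = 1.89504084 * 200.1 = 379.1977 $


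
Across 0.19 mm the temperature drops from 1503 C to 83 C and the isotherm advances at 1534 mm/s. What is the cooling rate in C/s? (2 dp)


G = (1503-83)/0.19 = 7473.68421053 C/mm
CR = 7473.68421053 * 1534 = 11464631.58 C/s


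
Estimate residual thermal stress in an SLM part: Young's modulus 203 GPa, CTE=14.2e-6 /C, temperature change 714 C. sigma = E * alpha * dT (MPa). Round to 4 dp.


sigma = 203*1000 * 14.2e-6 * 714 = 2058.1764 MPa


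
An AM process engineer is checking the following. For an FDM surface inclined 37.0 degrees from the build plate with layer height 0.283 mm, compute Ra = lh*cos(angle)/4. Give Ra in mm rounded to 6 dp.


Ra = 0.283 * cos(37.0) / 4 = 0.056503 mm


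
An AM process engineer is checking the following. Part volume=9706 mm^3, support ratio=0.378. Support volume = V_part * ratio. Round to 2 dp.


V_support = 9706 * 0.378 = 3668.87 mm^3


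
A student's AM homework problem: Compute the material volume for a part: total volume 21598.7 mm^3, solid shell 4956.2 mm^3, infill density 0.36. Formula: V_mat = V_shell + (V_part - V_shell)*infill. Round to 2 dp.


V_infill = (21598.7 - 4956.2) * 0.36 = 5991.3
V_total = 4956.2 + 5991.3 = 10947.5 mm^3


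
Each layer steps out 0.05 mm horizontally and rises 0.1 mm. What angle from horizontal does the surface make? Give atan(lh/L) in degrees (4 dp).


angle = atan(0.1/0.05) = 63.4349 degrees


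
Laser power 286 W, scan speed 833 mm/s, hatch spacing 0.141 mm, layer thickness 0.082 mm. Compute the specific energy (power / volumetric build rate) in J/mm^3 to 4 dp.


Build rate = 833 * 0.141 * 0.082 = 9.631146 mm^3/s
SE = 286 / 9.631146 = 29.6953 J/mm^3


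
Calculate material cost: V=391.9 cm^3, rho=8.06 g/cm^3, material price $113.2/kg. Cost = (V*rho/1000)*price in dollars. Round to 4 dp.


Mass = 391.9*8.06/1000 = 3.158714 kg
Cost = 3.158714 * 113.2 = 357.5664 $


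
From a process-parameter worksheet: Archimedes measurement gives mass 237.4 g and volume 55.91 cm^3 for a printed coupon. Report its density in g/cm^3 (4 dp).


rho = 237.4 / 55.91 = 4.2461 g/cm^3


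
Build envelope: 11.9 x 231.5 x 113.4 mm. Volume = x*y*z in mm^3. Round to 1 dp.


V = 11.9 * 231.5 * 113.4 = 312400.0 mm^3


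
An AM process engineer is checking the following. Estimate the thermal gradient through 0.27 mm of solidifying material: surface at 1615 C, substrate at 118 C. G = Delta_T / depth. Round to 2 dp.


G = (1615-118)/0.27 = 5544.44 C/mm


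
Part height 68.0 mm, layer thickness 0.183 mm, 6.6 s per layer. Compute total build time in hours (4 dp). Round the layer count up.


Layers = ceil(68.0/0.183) = 372
t = 372 * 6.6 / 3600 = 0.682 hrs


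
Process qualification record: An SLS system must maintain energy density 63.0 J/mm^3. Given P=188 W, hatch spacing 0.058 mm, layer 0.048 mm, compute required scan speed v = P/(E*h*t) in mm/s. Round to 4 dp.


v = 188 / (63.0*0.058*0.048) = 1071.8847 mm/s


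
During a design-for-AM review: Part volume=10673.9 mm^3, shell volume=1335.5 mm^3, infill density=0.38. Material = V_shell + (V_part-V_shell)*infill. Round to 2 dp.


V_infill = (10673.9 - 1335.5) * 0.38 = 3548.59
V_total = 1335.5 + 3548.59 = 4884.09 mm^3


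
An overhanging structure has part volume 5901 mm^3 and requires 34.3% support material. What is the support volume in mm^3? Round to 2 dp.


V_support = 5901 * 0.343 = 2024.04 mm^3


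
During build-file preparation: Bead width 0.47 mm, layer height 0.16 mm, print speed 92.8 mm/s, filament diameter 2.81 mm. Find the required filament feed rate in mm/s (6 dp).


Q = 0.47 * 0.16 * 92.8 = 6.97856 mm^3/s
A_fil = pi*(2.81/2)^2 = 6.20158244 mm^2
v_feed = 6.97856 / 6.20158244 = 1.125287 mm/s


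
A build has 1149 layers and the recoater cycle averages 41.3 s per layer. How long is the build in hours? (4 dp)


t = 1149 * 41.3 / 3600 = 13.1816 hrs


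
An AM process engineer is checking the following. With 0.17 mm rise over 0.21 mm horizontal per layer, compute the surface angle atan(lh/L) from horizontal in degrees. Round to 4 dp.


angle = atan(0.17/0.21) = 38.991 degrees


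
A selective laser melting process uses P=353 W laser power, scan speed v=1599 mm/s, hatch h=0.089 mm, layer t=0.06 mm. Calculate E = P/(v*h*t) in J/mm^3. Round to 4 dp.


E = 353 / (1599*0.089*0.06) = 41.3414 J/mm^3


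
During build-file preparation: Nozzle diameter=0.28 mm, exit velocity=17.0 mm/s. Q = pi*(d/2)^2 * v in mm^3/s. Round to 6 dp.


A = pi*(0.28/2)^2 = 0.06157522 mm^2
Q = 0.06157522 * 17.0 = 1.046779 mm^3/s


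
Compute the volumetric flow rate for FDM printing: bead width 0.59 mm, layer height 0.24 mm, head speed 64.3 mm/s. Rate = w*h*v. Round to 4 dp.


Rate = 0.59 * 0.24 * 64.3 = 9.1049 mm^3/s


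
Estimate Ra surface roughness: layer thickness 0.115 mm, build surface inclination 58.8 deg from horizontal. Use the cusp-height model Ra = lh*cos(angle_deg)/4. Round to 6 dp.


Ra = 0.115 * cos(58.8) / 4 = 0.014893 mm


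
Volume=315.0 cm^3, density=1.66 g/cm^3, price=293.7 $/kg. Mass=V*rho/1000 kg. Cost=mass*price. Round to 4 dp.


Mass = 315.0*1.66/1000 = 0.5229 kg
Cost = 0.5229 * 293.7 = 153.5757 $


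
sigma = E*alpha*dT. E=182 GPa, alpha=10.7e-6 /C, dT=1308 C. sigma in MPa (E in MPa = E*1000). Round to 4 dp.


sigma = 182*1000 * 10.7e-6 * 1308 = 2547.1992 MPa


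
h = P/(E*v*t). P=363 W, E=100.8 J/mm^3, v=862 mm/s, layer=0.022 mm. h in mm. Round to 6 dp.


h = 363 / (100.8*862*0.022) = 0.189896 mm


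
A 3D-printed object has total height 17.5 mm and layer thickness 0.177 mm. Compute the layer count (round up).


Layers = ceil(17.5/0.177) = 99


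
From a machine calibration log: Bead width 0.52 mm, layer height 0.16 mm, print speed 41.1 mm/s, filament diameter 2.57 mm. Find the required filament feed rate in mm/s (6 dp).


Q = 0.52 * 0.16 * 41.1 = 3.41952 mm^3/s
A_fil = pi*(2.57/2)^2 = 5.18747633 mm^2
v_feed = 3.41952 / 5.18747633 = 0.659188 mm/s


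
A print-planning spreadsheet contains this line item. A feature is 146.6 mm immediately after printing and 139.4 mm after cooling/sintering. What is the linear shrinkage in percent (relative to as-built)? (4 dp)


Shrinkage = ((146.6-139.4)/146.6)*100 = 4.9113 %


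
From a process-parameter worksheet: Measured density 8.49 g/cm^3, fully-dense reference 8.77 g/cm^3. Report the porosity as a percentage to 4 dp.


Porosity = (1-8.49/8.77)*100 = 3.1927 %


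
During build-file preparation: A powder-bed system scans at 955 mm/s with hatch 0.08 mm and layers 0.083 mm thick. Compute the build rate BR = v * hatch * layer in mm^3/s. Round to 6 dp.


Rate = 955 * 0.08 * 0.083 = 6.3412 mm^3/s


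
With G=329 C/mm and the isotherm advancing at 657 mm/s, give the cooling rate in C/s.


CR = 329 * 657 = 216153 C/s


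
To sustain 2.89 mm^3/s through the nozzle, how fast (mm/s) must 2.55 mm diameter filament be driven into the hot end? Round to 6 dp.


A = pi*(2.55/2)^2 = 5.107052
v = 2.89 / 5.107052 = 0.565884 mm/s


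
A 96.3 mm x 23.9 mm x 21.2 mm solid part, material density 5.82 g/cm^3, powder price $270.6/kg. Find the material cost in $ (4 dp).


V = 96.3 * 23.9 * 21.2 = 48793.284 mm^3 = 48.793284 cm^3
Mass = 48.793284 * 5.82 / 1000 = 0.28397691 kg
Cost = 0.28397691 * 270.6 = 76.8442 $


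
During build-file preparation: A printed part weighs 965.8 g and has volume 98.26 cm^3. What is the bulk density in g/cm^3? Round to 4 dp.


rho = 965.8 / 98.26 = 9.829 g/cm^3


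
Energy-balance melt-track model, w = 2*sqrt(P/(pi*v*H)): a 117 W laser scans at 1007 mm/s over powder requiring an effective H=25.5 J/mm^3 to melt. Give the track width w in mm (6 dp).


w = 2*sqrt(117/(pi*1007*25.5)) = 0.076166 mm


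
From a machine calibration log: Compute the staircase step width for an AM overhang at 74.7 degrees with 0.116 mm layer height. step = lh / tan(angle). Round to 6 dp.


step = 0.116 / tan(74.7) = 0.031734 mm


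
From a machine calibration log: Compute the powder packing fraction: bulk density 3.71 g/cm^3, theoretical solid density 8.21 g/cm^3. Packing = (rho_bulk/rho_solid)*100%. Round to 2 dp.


Packing = (3.71/8.21)*100 = 45.19 %


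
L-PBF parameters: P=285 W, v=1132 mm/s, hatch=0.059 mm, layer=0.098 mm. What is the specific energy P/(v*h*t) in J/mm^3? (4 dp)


Build rate = 1132 * 0.059 * 0.098 = 6.545224 mm^3/s
SE = 285 / 6.545224 = 43.5432 J/mm^3


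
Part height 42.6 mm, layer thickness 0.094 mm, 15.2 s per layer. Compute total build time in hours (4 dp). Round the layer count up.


Layers = ceil(42.6/0.094) = 454
t = 454 * 15.2 / 3600 = 1.9169 hrs


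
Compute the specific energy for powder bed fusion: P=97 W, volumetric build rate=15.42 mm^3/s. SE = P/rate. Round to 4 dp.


SE = 97 / 15.42 = 6.2905 J/mm^3


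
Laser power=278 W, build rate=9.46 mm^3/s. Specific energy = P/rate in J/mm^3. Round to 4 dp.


SE = 278 / 9.46 = 29.3869 J/mm^3


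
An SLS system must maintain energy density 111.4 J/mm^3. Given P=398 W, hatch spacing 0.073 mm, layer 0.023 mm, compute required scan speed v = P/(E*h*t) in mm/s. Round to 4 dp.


v = 398 / (111.4*0.073*0.023) = 2127.8803 mm/s


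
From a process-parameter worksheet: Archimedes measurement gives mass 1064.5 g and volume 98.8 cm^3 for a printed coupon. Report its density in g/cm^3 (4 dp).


rho = 1064.5 / 98.8 = 10.7743 g/cm^3


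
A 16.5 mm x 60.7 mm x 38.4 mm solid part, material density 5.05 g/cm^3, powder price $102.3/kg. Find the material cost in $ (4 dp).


V = 16.5 * 60.7 * 38.4 = 38459.52 mm^3 = 38.45952 cm^3
Mass = 38.45952 * 5.05 / 1000 = 0.19422058 kg
Cost = 0.19422058 * 102.3 = 19.8688 $


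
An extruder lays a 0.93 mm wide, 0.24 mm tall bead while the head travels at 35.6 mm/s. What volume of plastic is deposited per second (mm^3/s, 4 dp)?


Rate = 0.93 * 0.24 * 35.6 = 7.9459 mm^3/s


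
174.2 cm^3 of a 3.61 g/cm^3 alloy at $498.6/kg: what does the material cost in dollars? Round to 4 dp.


Mass = 174.2*3.61/1000 = 0.628862 kg
Cost = 0.628862 * 498.6 = 313.5506 $


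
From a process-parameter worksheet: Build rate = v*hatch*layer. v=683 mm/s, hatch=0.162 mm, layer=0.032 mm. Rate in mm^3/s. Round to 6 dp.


Rate = 683 * 0.162 * 0.032 = 3.540672 mm^3/s


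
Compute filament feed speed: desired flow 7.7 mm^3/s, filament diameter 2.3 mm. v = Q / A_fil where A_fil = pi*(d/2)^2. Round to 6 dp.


A = pi*(2.3/2)^2 = 4.154756
v = 7.7 / 4.154756 = 1.853298 mm/s


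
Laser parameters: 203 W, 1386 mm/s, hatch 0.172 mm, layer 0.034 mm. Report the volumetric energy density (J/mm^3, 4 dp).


E = 203 / (1386*0.172*0.034) = 25.0453 J/mm^3


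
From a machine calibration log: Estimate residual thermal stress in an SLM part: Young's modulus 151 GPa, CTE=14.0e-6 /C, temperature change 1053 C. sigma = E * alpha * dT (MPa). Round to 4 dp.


sigma = 151*1000 * 14.0e-6 * 1053 = 2226.042 MPa


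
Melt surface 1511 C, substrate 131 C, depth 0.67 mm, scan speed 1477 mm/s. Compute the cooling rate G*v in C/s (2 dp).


G = (1511-131)/0.67 = 2059.70149254 C/mm
CR = 2059.70149254 * 1477 = 3042179.1 C/s


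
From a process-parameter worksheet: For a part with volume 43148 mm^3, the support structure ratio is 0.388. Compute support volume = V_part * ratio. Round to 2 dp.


V_support = 43148 * 0.388 = 16741.42 mm^3


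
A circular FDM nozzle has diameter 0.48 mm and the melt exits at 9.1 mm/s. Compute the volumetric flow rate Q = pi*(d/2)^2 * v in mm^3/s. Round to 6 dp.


A = pi*(0.48/2)^2 = 0.18095574 mm^2
Q = 0.18095574 * 9.1 = 1.646697 mm^3/s


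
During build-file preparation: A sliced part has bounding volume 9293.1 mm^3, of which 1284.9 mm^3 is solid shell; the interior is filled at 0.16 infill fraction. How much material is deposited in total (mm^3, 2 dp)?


V_infill = (9293.1 - 1284.9) * 0.16 = 1281.31
V_total = 1284.9 + 1281.31 = 2566.21 mm^3


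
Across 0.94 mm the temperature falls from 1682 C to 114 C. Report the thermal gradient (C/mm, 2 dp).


G = (1682-114)/0.94 = 1668.09 C/mm


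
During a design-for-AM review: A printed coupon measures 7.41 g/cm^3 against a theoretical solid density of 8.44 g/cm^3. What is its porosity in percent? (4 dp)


Porosity = (1-7.41/8.44)*100 = 12.2038 %


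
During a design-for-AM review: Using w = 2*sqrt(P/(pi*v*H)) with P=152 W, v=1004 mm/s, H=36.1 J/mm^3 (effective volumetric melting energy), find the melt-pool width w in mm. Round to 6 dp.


w = 2*sqrt(152/(pi*1004*36.1)) = 0.073073 mm


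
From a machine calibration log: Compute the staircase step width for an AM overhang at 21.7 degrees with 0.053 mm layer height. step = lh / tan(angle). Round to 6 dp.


step = 0.053 / tan(21.7) = 0.133183 mm


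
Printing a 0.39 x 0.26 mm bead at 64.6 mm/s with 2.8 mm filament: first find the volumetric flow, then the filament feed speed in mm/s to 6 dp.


Q = 0.39 * 0.26 * 64.6 = 6.55044 mm^3/s
A_fil = pi*(2.8/2)^2 = 6.1575216 mm^2
v_feed = 6.55044 / 6.1575216 = 1.063811 mm/s


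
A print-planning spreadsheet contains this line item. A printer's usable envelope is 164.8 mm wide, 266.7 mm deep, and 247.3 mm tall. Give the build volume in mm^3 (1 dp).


V = 164.8 * 266.7 * 247.3 = 10869369.2 mm^3


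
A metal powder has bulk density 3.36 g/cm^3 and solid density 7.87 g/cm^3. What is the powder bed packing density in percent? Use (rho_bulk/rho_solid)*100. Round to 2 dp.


Packing = (3.36/7.87)*100 = 42.69 %


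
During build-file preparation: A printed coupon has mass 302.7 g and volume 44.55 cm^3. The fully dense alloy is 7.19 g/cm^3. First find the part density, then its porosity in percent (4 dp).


rho_part = 302.7 / 44.55 = 6.79461279 g/cm^3
Porosity = (1 - 6.79461279/7.19)*100 = 5.4991 %


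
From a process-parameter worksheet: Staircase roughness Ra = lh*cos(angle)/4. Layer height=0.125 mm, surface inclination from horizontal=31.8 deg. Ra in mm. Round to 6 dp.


Ra = 0.125 * cos(31.8) / 4 = 0.026559 mm


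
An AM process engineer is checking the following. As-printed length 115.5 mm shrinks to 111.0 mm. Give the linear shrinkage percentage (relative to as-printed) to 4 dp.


Shrinkage = ((115.5-111.0)/115.5)*100 = 3.8961 %


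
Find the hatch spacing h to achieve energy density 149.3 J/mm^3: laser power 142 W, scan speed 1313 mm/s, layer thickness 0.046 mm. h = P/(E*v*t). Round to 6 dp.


h = 142 / (149.3*1313*0.046) = 0.015747 mm


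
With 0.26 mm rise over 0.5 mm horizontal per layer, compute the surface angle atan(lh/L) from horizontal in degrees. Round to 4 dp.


angle = atan(0.26/0.5) = 27.4744 degrees


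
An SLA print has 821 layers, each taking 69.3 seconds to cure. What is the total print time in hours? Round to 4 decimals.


t = 821 * 69.3 / 3600 = 15.8043 hrs


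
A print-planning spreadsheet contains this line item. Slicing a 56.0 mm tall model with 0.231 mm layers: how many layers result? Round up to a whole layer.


Layers = ceil(56.0/0.231) = 243


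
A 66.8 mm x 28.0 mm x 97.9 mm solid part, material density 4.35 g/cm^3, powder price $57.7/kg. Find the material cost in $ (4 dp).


V = 66.8 * 28.0 * 97.9 = 183112.16 mm^3 = 183.11216 cm^3
Mass = 183.11216 * 4.35 / 1000 = 0.7965379 kg
Cost = 0.7965379 * 57.7 = 45.9602 $


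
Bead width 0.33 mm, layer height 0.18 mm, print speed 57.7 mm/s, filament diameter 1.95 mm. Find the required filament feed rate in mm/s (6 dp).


Q = 0.33 * 0.18 * 57.7 = 3.42738 mm^3/s
A_fil = pi*(1.95/2)^2 = 2.98647652 mm^2
v_feed = 3.42738 / 2.98647652 = 1.147633 mm/s


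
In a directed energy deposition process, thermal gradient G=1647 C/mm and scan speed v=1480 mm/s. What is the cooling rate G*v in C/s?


CR = 1647 * 1480 = 2437560 C/s


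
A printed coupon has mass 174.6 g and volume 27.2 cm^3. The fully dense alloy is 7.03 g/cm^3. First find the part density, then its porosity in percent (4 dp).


rho_part = 174.6 / 27.2 = 6.41911765 g/cm^3
Porosity = (1 - 6.41911765/7.03)*100 = 8.6896 %


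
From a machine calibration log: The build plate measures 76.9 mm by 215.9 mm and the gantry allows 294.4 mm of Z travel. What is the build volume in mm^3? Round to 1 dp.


V = 76.9 * 215.9 * 294.4 = 4887837.8 mm^3


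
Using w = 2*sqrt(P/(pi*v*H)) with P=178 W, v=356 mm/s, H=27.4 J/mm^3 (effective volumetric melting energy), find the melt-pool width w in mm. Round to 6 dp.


w = 2*sqrt(178/(pi*356*27.4)) = 0.152428 mm


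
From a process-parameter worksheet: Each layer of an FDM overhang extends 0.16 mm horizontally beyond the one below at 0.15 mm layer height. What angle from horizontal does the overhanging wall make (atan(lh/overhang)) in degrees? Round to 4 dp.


angle = atan(0.15/0.16) = 43.1524 degrees


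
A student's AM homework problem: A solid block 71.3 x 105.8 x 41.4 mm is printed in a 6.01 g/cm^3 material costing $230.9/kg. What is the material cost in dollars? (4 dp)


V = 71.3 * 105.8 * 41.4 = 312302.556 mm^3 = 312.302556 cm^3
Mass = 312.302556 * 6.01 / 1000 = 1.87693836 kg
Cost = 1.87693836 * 230.9 = 433.3851 $


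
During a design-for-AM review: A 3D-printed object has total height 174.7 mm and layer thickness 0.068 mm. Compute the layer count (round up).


Layers = ceil(174.7/0.068) = 2570


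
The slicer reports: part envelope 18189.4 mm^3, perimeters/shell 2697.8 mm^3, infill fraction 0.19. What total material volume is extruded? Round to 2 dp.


V_infill = (18189.4 - 2697.8) * 0.19 = 2943.4
V_total = 2697.8 + 2943.4 = 5641.2 mm^3


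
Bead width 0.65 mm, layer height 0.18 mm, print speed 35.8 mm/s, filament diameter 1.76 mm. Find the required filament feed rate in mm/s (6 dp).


Q = 0.65 * 0.18 * 35.8 = 4.1886 mm^3/s
A_fil = pi*(1.76/2)^2 = 2.43284935 mm^2
v_feed = 4.1886 / 2.43284935 = 1.721685 mm/s


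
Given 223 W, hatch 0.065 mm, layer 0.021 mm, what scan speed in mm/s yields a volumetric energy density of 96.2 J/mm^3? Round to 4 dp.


v = 223 / (96.2*0.065*0.021) = 1698.2325 mm/s


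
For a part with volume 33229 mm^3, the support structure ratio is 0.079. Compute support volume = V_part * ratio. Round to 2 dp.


V_support = 33229 * 0.079 = 2625.09 mm^3


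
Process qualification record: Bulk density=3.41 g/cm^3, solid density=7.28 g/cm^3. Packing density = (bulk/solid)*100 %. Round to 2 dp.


Packing = (3.41/7.28)*100 = 46.84 %


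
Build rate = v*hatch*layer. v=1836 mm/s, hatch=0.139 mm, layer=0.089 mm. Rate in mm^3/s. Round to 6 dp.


Rate = 1836 * 0.139 * 0.089 = 22.713156 mm^3/s


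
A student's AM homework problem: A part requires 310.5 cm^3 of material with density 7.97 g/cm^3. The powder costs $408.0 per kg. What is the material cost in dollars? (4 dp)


Mass = 310.5*7.97/1000 = 2.474685 kg
Cost = 2.474685 * 408.0 = 1009.6715 $


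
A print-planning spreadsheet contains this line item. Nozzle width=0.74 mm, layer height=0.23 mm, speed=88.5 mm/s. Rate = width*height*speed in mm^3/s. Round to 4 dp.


Rate = 0.74 * 0.23 * 88.5 = 15.0627 mm^3/s


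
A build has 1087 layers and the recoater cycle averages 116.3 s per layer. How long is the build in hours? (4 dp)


t = 1087 * 116.3 / 3600 = 35.1161 hrs


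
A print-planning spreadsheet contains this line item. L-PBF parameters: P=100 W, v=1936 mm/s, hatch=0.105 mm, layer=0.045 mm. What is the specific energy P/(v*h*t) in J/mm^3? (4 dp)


Build rate = 1936 * 0.105 * 0.045 = 9.1476 mm^3/s
SE = 100 / 9.1476 = 10.9318 J/mm^3


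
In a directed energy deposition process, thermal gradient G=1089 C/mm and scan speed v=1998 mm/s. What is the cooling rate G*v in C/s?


CR = 1089 * 1998 = 2175822 C/s


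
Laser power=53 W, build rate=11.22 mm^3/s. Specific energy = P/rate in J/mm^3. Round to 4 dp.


SE = 53 / 11.22 = 4.7237 J/mm^3


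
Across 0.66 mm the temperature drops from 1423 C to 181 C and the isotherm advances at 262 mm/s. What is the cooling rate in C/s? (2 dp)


G = (1423-181)/0.66 = 1881.81818182 C/mm
CR = 1881.81818182 * 262 = 493036.36 C/s


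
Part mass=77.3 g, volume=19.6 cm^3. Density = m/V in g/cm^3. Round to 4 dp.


rho = 77.3 / 19.6 = 3.9439 g/cm^3


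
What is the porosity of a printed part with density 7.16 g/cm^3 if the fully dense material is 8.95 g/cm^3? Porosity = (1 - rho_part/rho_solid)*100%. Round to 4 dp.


Porosity = (1-7.16/8.95)*100 = 20.0 %


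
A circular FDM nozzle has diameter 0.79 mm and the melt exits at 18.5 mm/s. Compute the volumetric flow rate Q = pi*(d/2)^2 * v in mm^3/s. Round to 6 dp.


A = pi*(0.79/2)^2 = 0.49016699 mm^2
Q = 0.49016699 * 18.5 = 9.068089 mm^3/s


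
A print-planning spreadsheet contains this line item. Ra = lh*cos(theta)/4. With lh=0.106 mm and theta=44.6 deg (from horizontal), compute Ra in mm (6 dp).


Ra = 0.106 * cos(44.6) / 4 = 0.018869 mm


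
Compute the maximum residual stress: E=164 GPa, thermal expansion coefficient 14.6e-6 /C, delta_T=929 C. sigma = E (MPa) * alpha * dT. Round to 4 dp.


sigma = 164*1000 * 14.6e-6 * 929 = 2224.3976 MPa


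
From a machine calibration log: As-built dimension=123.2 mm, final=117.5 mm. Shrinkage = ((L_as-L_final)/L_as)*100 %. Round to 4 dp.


Shrinkage = ((123.2-117.5)/123.2)*100 = 4.6266 %


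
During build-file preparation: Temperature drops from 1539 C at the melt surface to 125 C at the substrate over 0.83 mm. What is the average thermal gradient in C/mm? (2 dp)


G = (1539-125)/0.83 = 1703.61 C/mm


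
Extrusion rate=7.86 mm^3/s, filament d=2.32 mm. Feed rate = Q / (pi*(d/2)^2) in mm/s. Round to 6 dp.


A = pi*(2.32/2)^2 = 4.227327
v = 7.86 / 4.227327 = 1.859331 mm/s


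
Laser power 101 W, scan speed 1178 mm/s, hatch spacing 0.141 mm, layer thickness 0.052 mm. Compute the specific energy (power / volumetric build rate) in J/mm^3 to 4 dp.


Build rate = 1178 * 0.141 * 0.052 = 8.637096 mm^3/s
SE = 101 / 8.637096 = 11.6937 J/mm^3


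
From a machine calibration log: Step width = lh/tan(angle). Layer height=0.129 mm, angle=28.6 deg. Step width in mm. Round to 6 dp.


step = 0.129 / tan(28.6) = 0.236603 mm


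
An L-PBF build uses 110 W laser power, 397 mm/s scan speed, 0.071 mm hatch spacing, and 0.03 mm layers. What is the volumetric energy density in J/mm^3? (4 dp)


E = 110 / (397*0.071*0.03) = 130.0836 J/mm^3


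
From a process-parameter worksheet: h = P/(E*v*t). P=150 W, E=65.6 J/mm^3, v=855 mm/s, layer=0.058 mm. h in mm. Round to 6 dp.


h = 150 / (65.6*855*0.058) = 0.04611 mm


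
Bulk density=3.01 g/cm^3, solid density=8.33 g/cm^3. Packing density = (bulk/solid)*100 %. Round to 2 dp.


Packing = (3.01/8.33)*100 = 36.13 %


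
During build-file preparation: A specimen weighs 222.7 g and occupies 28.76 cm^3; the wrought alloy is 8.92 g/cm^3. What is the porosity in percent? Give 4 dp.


rho_part = 222.7 / 28.76 = 7.7433936 g/cm^3
Porosity = (1 - 7.7433936/8.92)*100 = 13.1907 %


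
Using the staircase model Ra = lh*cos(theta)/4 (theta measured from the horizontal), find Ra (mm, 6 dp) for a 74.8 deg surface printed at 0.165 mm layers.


Ra = 0.165 * cos(74.8) / 4 = 0.010815 mm


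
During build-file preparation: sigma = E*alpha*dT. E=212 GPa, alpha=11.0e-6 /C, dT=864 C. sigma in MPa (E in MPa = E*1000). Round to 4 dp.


sigma = 212*1000 * 11.0e-6 * 864 = 2014.848 MPa


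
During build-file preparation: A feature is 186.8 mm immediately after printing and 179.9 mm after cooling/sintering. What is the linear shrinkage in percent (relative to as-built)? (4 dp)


Shrinkage = ((186.8-179.9)/186.8)*100 = 3.6938 %


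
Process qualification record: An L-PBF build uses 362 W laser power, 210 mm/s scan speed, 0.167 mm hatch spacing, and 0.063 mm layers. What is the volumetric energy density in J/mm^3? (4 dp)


E = 362 / (210*0.167*0.063) = 163.8446 J/mm^3


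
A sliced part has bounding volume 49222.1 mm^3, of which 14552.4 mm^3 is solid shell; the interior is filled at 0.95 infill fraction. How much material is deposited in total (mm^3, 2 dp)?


V_infill = (49222.1 - 14552.4) * 0.95 = 32936.22
V_total = 14552.4 + 32936.22 = 47488.62 mm^3


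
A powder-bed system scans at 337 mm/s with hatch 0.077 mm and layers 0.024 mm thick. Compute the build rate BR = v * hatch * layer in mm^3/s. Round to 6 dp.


Rate = 337 * 0.077 * 0.024 = 0.622776 mm^3/s


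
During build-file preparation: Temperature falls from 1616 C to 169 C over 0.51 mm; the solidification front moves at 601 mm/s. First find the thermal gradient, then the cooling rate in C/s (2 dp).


G = (1616-169)/0.51 = 2837.25490196 C/mm
CR = 2837.25490196 * 601 = 1705190.2 C/s


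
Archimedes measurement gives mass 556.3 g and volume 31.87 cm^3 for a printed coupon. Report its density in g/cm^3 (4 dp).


rho = 556.3 / 31.87 = 17.4553 g/cm^3


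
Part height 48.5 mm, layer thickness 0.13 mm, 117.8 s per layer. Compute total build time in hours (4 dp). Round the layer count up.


Layers = ceil(48.5/0.13) = 374
t = 374 * 117.8 / 3600 = 12.2381 hrs


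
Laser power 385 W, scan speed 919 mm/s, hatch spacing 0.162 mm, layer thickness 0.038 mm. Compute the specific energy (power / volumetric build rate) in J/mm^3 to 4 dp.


Build rate = 919 * 0.162 * 0.038 = 5.657364 mm^3/s
SE = 385 / 5.657364 = 68.0529 J/mm^3


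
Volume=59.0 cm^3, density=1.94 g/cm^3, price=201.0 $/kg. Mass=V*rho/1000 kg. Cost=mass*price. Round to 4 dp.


Mass = 59.0*1.94/1000 = 0.11446 kg
Cost = 0.11446 * 201.0 = 23.0065 $


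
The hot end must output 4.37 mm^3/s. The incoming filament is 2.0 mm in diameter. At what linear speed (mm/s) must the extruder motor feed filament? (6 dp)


A = pi*(2.0/2)^2 = 3.141593
v = 4.37 / 3.141593 = 1.391014 mm/s


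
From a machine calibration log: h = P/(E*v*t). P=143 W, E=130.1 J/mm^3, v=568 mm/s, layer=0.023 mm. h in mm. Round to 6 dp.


h = 143 / (130.1*568*0.023) = 0.084136 mm


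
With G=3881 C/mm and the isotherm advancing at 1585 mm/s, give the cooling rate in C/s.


CR = 3881 * 1585 = 6151385 C/s


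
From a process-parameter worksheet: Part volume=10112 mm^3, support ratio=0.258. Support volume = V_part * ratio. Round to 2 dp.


V_support = 10112 * 0.258 = 2608.9 mm^3


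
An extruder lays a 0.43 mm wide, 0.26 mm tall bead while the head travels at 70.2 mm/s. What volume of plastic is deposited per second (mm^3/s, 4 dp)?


Rate = 0.43 * 0.26 * 70.2 = 7.8484 mm^3/s


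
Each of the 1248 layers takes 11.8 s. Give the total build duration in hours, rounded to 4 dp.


t = 1248 * 11.8 / 3600 = 4.0907 hrs


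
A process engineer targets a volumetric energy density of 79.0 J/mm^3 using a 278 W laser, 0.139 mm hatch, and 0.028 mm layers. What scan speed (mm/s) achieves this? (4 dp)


v = 278 / (79.0*0.139*0.028) = 904.1591 mm/s


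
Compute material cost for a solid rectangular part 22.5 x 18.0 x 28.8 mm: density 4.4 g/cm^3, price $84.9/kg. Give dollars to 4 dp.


V = 22.5 * 18.0 * 28.8 = 11664.0 mm^3 = 11.664 cm^3
Mass = 11.664 * 4.4 / 1000 = 0.0513216 kg
Cost = 0.0513216 * 84.9 = 4.3572 $


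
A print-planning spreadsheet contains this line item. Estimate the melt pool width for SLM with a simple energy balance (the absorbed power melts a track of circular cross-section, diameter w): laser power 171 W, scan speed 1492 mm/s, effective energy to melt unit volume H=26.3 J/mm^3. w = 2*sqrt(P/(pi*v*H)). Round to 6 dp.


w = 2*sqrt(171/(pi*1492*26.3)) = 0.074489 mm


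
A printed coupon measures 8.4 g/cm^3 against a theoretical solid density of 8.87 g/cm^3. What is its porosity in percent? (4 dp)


Porosity = (1-8.4/8.87)*100 = 5.2988 %


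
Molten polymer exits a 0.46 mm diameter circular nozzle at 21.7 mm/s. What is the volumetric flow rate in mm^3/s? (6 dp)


A = pi*(0.46/2)^2 = 0.16619025 mm^2
Q = 0.16619025 * 21.7 = 3.606328 mm^3/s


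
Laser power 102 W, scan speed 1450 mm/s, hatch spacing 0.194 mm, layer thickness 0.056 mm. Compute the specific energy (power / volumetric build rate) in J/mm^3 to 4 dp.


Build rate = 1450 * 0.194 * 0.056 = 15.7528 mm^3/s
SE = 102 / 15.7528 = 6.475 J/mm^3


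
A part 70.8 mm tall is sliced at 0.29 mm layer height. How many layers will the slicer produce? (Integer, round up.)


Layers = ceil(70.8/0.29) = 245


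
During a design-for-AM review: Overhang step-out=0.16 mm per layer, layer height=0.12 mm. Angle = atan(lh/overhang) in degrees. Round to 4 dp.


angle = atan(0.12/0.16) = 36.8699 degrees


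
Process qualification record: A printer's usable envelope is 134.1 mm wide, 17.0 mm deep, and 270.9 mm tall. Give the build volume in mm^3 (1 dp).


V = 134.1 * 17.0 * 270.9 = 617570.7 mm^3


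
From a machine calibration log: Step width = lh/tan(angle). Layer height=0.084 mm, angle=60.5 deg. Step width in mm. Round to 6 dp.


step = 0.084 / tan(60.5) = 0.047525 mm


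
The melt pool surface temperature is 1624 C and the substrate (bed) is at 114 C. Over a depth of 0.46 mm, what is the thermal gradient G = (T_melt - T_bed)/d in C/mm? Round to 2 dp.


G = (1624-114)/0.46 = 3282.61 C/mm


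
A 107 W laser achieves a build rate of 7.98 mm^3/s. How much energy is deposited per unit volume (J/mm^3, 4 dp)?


SE = 107 / 7.98 = 13.4085 J/mm^3


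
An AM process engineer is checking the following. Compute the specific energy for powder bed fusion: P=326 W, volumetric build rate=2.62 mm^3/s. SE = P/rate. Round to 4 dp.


SE = 326 / 2.62 = 124.4275 J/mm^3


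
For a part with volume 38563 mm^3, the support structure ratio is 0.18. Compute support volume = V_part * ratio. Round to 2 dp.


V_support = 38563 * 0.18 = 6941.34 mm^3


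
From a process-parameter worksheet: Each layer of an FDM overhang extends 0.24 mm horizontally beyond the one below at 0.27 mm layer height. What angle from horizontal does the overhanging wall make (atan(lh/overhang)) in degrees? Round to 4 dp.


angle = atan(0.27/0.24) = 48.3665 degrees


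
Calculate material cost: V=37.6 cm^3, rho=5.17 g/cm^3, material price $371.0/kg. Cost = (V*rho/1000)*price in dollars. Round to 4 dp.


Mass = 37.6*5.17/1000 = 0.194392 kg
Cost = 0.194392 * 371.0 = 72.1194 $


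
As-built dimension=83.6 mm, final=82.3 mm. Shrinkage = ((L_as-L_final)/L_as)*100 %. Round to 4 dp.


Shrinkage = ((83.6-82.3)/83.6)*100 = 1.555 %


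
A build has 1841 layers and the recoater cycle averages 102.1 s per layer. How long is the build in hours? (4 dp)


t = 1841 * 102.1 / 3600 = 52.2128 hrs


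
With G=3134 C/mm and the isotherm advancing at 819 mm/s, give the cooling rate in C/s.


CR = 3134 * 819 = 2566746 C/s


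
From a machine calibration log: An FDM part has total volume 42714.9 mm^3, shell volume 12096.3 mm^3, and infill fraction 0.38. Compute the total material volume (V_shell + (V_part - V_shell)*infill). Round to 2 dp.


V_infill = (42714.9 - 12096.3) * 0.38 = 11635.07
V_total = 12096.3 + 11635.07 = 23731.37 mm^3


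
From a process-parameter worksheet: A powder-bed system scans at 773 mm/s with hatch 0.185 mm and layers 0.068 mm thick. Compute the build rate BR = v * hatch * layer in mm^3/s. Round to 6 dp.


Rate = 773 * 0.185 * 0.068 = 9.72434 mm^3/s


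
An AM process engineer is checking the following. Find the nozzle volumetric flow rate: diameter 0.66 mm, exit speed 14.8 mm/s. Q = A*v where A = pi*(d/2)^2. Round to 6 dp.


A = pi*(0.66/2)^2 = 0.34211944 mm^2
Q = 0.34211944 * 14.8 = 5.063368 mm^3/s


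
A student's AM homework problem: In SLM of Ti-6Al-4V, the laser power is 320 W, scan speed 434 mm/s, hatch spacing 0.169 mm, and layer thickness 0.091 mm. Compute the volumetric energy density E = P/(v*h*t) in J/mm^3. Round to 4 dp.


E = 320 / (434*0.169*0.091) = 47.9438 J/mm^3


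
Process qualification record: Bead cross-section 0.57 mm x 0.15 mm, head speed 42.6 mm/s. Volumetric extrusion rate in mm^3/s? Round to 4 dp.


Rate = 0.57 * 0.15 * 42.6 = 3.6423 mm^3/s


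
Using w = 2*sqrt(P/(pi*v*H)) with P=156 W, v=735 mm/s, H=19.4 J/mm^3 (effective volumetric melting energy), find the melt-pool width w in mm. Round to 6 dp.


w = 2*sqrt(156/(pi*735*19.4)) = 0.118025 mm


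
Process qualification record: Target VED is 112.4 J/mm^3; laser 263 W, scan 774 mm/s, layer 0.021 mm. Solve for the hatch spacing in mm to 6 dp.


h = 263 / (112.4*774*0.021) = 0.143956 mm


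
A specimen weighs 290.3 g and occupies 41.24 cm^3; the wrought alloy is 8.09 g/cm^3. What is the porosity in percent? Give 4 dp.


rho_part = 290.3 / 41.24 = 7.03928225 g/cm^3
Porosity = (1 - 7.03928225/8.09)*100 = 12.9879 %


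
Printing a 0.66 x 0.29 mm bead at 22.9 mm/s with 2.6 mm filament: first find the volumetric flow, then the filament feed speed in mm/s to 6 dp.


Q = 0.66 * 0.29 * 22.9 = 4.38306 mm^3/s
A_fil = pi*(2.6/2)^2 = 5.30929158 mm^2
v_feed = 4.38306 / 5.30929158 = 0.825545 mm/s


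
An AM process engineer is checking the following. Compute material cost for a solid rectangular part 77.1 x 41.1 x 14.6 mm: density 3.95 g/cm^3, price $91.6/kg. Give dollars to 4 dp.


V = 77.1 * 41.1 * 14.6 = 46264.626 mm^3 = 46.264626 cm^3
Mass = 46.264626 * 3.95 / 1000 = 0.18274527 kg
Cost = 0.18274527 * 91.6 = 16.7395 $


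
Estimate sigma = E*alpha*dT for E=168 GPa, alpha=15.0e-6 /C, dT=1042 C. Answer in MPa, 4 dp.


sigma = 168*1000 * 15.0e-6 * 1042 = 2625.84 MPa


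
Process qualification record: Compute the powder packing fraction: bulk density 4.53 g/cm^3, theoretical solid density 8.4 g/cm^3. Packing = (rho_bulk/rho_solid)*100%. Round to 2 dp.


Packing = (4.53/8.4)*100 = 53.93 %


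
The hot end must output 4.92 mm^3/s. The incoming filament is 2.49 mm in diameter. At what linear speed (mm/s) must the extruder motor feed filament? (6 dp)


A = pi*(2.49/2)^2 = 4.869547
v = 4.92 / 4.869547 = 1.010361 mm/s


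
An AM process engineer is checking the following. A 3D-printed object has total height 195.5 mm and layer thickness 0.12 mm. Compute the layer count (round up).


Layers = ceil(195.5/0.12) = 1630


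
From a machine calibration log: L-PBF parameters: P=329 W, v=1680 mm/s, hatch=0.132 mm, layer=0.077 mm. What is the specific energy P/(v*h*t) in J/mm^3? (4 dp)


Build rate = 1680 * 0.132 * 0.077 = 17.07552 mm^3/s
SE = 329 / 17.07552 = 19.2673 J/mm^3


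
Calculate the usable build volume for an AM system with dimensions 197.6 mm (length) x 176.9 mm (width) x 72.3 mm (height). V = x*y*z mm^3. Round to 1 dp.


V = 197.6 * 176.9 * 72.3 = 2527278.3 mm^3


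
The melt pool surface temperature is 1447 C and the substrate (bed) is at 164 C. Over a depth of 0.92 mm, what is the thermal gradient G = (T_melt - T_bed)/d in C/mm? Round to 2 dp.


G = (1447-164)/0.92 = 1394.57 C/mm


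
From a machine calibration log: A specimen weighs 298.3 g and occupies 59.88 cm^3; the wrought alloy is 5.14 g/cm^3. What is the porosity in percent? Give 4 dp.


rho_part = 298.3 / 59.88 = 4.98162993 g/cm^3
Porosity = (1 - 4.98162993/5.14)*100 = 3.0811 %


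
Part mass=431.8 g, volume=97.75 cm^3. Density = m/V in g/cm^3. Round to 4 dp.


rho = 431.8 / 97.75 = 4.4174 g/cm^3


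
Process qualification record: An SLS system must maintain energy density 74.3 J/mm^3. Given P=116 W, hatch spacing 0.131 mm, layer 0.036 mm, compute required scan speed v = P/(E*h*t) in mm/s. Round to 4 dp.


v = 116 / (74.3*0.131*0.036) = 331.0514 mm/s


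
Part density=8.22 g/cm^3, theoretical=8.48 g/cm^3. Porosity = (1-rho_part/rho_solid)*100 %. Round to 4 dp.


Porosity = (1-8.22/8.48)*100 = 3.066 %


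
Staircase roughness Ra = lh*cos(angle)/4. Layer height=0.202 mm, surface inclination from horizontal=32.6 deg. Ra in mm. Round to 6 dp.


Ra = 0.202 * cos(32.6) / 4 = 0.042544 mm


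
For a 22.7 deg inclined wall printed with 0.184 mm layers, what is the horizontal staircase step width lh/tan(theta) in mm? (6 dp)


step = 0.184 / tan(22.7) = 0.439866 mm


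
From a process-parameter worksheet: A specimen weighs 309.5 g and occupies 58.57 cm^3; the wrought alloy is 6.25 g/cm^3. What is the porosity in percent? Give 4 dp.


rho_part = 309.5 / 58.57 = 5.28427523 g/cm^3
Porosity = (1 - 5.28427523/6.25)*100 = 15.4516 %


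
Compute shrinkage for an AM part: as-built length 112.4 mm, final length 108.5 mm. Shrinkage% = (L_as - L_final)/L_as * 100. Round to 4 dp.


Shrinkage = ((112.4-108.5)/112.4)*100 = 3.4698 %


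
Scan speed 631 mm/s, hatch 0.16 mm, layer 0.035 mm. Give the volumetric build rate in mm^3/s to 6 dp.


Rate = 631 * 0.16 * 0.035 = 3.5336 mm^3/s


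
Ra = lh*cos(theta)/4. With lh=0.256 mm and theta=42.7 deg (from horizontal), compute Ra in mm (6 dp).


Ra = 0.256 * cos(42.7) / 4 = 0.047035 mm


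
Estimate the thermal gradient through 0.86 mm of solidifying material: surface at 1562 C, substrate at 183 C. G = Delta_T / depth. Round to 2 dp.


G = (1562-183)/0.86 = 1603.49 C/mm


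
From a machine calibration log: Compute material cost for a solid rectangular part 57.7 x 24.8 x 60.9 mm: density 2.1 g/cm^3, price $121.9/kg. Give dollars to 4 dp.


V = 57.7 * 24.8 * 60.9 = 87145.464 mm^3 = 87.145464 cm^3
Mass = 87.145464 * 2.1 / 1000 = 0.18300547 kg
Cost = 0.18300547 * 121.9 = 22.3084 $


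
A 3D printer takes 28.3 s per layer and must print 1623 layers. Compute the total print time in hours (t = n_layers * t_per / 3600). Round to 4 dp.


t = 1623 * 28.3 / 3600 = 12.7586 hrs


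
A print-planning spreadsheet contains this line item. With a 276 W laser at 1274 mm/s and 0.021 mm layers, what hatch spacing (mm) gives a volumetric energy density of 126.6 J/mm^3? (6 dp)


h = 276 / (126.6*1274*0.021) = 0.081487 mm
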